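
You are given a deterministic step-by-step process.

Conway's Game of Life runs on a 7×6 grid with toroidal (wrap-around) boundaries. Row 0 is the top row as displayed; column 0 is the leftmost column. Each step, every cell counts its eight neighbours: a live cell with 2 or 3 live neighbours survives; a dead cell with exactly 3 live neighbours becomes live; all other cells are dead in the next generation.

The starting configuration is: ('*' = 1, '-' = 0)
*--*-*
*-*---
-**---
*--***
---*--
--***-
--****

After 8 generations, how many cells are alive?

7

step 0: *--*-*
*-*---
-**---
*--***
---*--
--***-
--****
step 1: *-----
*-**-*
--*-*-
**-***
------
-----*
**----
step 2: --*---
*-****
------
******
------
*-----
**---*
step 3: --*---
-*****
------
******
--***-
**---*
**---*
step 4: ------
-****-
------
**---*
------
---*--
--*--*
step 5: -*--*-
--**--
---***
*-----
*-----
------
------
step 6: --**--
--*--*
--****
*---*-
------
------
------
step 7: --**--
-*---*
***---
----*-
------
------
------
step 8: --*---
---*--
***--*
-*----
------
------
------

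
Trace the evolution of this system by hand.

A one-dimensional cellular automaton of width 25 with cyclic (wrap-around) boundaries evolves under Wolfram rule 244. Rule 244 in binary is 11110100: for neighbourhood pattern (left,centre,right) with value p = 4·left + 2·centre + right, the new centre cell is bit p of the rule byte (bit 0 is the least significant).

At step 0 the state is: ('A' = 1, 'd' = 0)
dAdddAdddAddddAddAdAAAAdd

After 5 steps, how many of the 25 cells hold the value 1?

[0] dAdddAdddAddddAddAdAAAAdd
[1] dAAddAAddAAdddAAdAAdAAAAd
[2] ddAAddAAddAAdddAAdAAdAAAA
[3] AddAAddAAddAAdddAAdAAdAAA
[4] AAddAAddAAddAAdddAAdAAdAA
[5] AAAddAAddAAddAAdddAAdAAdA

14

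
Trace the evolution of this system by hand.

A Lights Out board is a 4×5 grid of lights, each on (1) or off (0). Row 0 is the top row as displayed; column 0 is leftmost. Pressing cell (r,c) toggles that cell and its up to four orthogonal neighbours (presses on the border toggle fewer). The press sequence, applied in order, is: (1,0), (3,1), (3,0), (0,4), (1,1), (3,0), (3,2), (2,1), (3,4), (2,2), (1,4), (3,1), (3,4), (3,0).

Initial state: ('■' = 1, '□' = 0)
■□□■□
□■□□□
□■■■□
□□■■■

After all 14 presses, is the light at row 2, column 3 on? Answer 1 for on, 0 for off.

0

step 0: ■□□■□
□■□□□
□■■■□
□□■■■
step 1: □□□■□
■□□□□
■■■■□
□□■■■
step 2: □□□■□
■□□□□
■□■■□
■■□■■
step 3: □□□■□
■□□□□
□□■■□
□□□■■
step 4: □□□□■
■□□□■
□□■■□
□□□■■
step 5: □■□□■
□■■□■
□■■■□
□□□■■
step 6: □■□□■
□■■□■
■■■■□
■■□■■
step 7: □■□□■
□■■□■
■■□■□
■□■□■
step 8: □■□□■
□□■□■
□□■■□
■■■□■
step 9: □■□□■
□□■□■
□□■■■
■■■■□
step 10: □■□□■
□□□□■
□■□□■
■■□■□
step 11: □■□□□
□□□■□
□■□□□
■■□■□
step 12: □■□□□
□□□■□
□□□□□
□□■■□
step 13: □■□□□
□□□■□
□□□□■
□□■□■
step 14: □■□□□
□□□■□
■□□□■
■■■□■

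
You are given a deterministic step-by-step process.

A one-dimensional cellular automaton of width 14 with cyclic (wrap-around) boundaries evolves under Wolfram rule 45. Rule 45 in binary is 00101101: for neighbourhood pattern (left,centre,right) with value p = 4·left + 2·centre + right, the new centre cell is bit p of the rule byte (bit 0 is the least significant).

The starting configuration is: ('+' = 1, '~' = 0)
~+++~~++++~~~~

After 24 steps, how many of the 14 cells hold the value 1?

6

0) ~+++~~++++~~~~
1) ~+~~~~+~~~~+++
2) ++~++~+~++~+~~
3) +~++~++++~++~~
4) +++~++~~~++~~~
5) +~~++~~+~+~~+~
6) +~~+~~~+++~~++
7) ~~~+~+~+~~~~+~
8) ++~+++++~++~+~
9) +~++~~~~++~+++
10) ~++~~++~+~++~~
11) ~+~~~+~++++~~+
12) ++~+~+++~~~~~+
13) ~~++++~~~+++~+
14) ~~+~~~~+~+~~++
15) ~~+~++~+++~~+~
16) +~+++~++~~~~+~
17) +++~~++~~++~++
18) ~~~~~+~~~+~++~
19) ++++~+~+~+++~~
20) +~~~++++++~~~~
21) +~+~+~~~~~~++~
22) +++++~++++~+~+
23) ~~~~~++~~~++++
24) ~+++~+~~+~+~~~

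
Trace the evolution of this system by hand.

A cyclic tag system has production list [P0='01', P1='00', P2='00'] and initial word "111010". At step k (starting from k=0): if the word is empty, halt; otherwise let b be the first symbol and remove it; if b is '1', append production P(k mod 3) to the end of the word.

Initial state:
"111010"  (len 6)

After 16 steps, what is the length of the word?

0

0) "111010"  (len 6)
1) "1101001"  (len 7)
2) "10100100"  (len 8)
3) "010010000"  (len 9)
4) "10010000"  (len 8)
5) "001000000"  (len 9)
6) "01000000"  (len 8)
7) "1000000"  (len 7)
8) "00000000"  (len 8)
9) "0000000"  (len 7)
10) "000000"  (len 6)
11) "00000"  (len 5)
12) "0000"  (len 4)
13) "000"  (len 3)
14) "00"  (len 2)
15) "0"  (len 1)
16) (halted — word empty)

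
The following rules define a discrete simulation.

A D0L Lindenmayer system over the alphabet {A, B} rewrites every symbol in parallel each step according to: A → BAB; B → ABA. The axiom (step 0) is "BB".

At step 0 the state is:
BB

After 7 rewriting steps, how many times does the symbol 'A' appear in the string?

t=0: BB
t=1: ABAABA
t=2: BABABABABBABABABAB
t=3: ABABABABABABABABABABABABABAABABABABABABABABABABABABABA
t=4: BABABABABABABABABABABABABABABABABABABABABABABABABABABABABA…ABABABABABABABABABABABABABABABABABABABABABABABABABABABABAB  (len 162)
t=5: ABABABABABABABABABABABABABABABABABABABABABABABABABABABABAB…BABABABABABABABABABABABABABABABABABABABABABABABABABABABABA  (len 486)
t=6: BABABABABABABABABABABABABABABABABABABABABABABABABABABABABA…ABABABABABABABABABABABABABABABABABABABABABABABABABABABABAB  (len 1458)
t=7: ABABABABABABABABABABABABABABABABABABABABABABABABABABABABAB…BABABABABABABABABABABABABABABABABABABABABABABABABABABABABA  (len 4374)

2188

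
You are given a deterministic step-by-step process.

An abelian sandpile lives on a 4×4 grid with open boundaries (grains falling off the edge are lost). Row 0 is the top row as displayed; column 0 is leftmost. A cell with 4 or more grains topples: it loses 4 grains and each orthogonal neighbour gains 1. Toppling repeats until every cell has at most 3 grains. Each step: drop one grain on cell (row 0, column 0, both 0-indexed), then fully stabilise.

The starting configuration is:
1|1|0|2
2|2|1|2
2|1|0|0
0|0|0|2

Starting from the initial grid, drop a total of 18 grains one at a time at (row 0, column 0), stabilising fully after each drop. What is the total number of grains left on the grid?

t=0: 1|1|0|2
2|2|1|2
2|1|0|0
0|0|0|2
t=1: 2|1|0|2
2|2|1|2
2|1|0|0
0|0|0|2
t=2: 3|1|0|2
2|2|1|2
2|1|0|0
0|0|0|2
t=3: 0|2|0|2
3|2|1|2
2|1|0|0
0|0|0|2
t=4: 1|2|0|2
3|2|1|2
2|1|0|0
0|0|0|2
t=5: 2|2|0|2
3|2|1|2
2|1|0|0
0|0|0|2
t=6: 3|2|0|2
3|2|1|2
2|1|0|0
0|0|0|2
t=7: 1|3|0|2
0|3|1|2
3|1|0|0
0|0|0|2
t=8: 2|3|0|2
0|3|1|2
3|1|0|0
0|0|0|2
t=9: 3|3|0|2
0|3|1|2
3|1|0|0
0|0|0|2
t=10: 1|1|1|2
2|0|2|2
3|2|0|0
0|0|0|2
t=11: 2|1|1|2
2|0|2|2
3|2|0|0
0|0|0|2
t=12: 3|1|1|2
2|0|2|2
3|2|0|0
0|0|0|2
t=13: 0|2|1|2
3|0|2|2
3|2|0|0
0|0|0|2
t=14: 1|2|1|2
3|0|2|2
3|2|0|0
0|0|0|2
t=15: 2|2|1|2
3|0|2|2
3|2|0|0
0|0|0|2
t=16: 3|2|1|2
3|0|2|2
3|2|0|0
0|0|0|2
t=17: 1|3|1|2
1|1|2|2
0|3|0|0
1|0|0|2
t=18: 2|3|1|2
1|1|2|2
0|3|0|0
1|0|0|2

20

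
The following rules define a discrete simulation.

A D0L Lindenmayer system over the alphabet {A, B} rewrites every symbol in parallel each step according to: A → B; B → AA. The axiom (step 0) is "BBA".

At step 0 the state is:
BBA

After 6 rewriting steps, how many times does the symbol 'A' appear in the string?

0) BBA
1) AAAAB
2) BBBBAA
3) AAAAAAAABB
4) BBBBBBBBAAAA
5) AAAAAAAAAAAAAAAABBBB
6) BBBBBBBBBBBBBBBBAAAAAAAA

8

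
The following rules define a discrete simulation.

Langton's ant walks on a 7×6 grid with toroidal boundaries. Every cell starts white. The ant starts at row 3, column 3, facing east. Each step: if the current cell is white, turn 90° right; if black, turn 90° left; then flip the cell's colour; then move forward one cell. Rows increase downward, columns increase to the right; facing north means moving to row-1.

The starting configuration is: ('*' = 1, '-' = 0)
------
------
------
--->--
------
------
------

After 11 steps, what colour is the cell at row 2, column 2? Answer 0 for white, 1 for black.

1

t=0: ------
------
------
--->--
------
------
------
t=1: ------
------
------
---*--
---v--
------
------
t=2: ------
------
------
---*--
--<*--
------
------
t=3: ------
------
------
--^*--
--**--
------
------
t=4: ------
------
------
--*>--
--**--
------
------
t=5: ------
------
---^--
--*---
--**--
------
------
t=6: ------
------
---*>-
--*---
--**--
------
------
t=7: ------
------
---**-
--*-v-
--**--
------
------
t=8: ------
------
---**-
--*<*-
--**--
------
------
t=9: ------
------
---^*-
--***-
--**--
------
------
t=10: ------
------
--<-*-
--***-
--**--
------
------
t=11: ------
--^---
--*-*-
--***-
--**--
------
------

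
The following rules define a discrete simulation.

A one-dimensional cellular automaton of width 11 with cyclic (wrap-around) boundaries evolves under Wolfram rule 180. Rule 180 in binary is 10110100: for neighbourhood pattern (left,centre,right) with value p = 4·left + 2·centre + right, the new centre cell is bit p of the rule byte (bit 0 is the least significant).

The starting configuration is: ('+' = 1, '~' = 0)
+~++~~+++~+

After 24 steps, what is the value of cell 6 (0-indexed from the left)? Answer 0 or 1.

0

gen 0: +~++~~+++~+
gen 1: ~+~~+~~+~+~
gen 2: ~++~++~++++
gen 3: +~~+~~+~++~
gen 4: ++~++~++~~+
gen 5: +~+~~+~~+~~
gen 6: ++++~++~++~
gen 7: ~++~+~~+~~+
gen 8: +~~+++~++~+
gen 9: ~+~~+~+~~+~
gen 10: ~++~++++~++
gen 11: +~~+~++~+~~
gen 12: ++~++~~+++~
gen 13: ~~+~~+~~+~+
gen 14: +~++~++~+++
gen 15: ~+~~+~~+~++
gen 16: +++~++~++~~
gen 17: ~+~+~~+~~+~
gen 18: ~++++~++~++
gen 19: +~++~+~~+~~
gen 20: ++~~+++~++~
gen 21: ~~+~~+~+~~+
gen 22: +~++~++++~+
gen 23: ~+~~+~++~+~
gen 24: ~++~++~~+++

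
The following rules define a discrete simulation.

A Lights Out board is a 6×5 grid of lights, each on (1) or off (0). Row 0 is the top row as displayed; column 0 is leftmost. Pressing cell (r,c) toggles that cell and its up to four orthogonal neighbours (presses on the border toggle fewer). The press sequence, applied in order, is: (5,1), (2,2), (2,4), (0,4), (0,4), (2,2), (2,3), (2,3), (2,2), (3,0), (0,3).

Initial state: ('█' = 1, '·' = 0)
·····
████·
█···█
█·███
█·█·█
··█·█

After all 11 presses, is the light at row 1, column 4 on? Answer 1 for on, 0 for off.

t=0: ·····
████·
█···█
█·███
█·█·█
··█·█
t=1: ·····
████·
█···█
█·███
███·█
██··█
t=2: ·····
██·█·
█████
█··██
███·█
██··█
t=3: ·····
██·██
███··
█··█·
███·█
██··█
t=4: ···██
██·█·
███··
█··█·
███·█
██··█
t=5: ·····
██·██
███··
█··█·
███·█
██··█
t=6: ·····
█████
█··█·
█·██·
███·█
██··█
t=7: ·····
███·█
█·█·█
█·█··
███·█
██··█
t=8: ·····
█████
█··█·
█·██·
███·█
██··█
t=9: ·····
██·██
███··
█··█·
███·█
██··█
t=10: ·····
██·██
·██··
·█·█·
·██·█
██··█
t=11: ··███
██··█
·██··
·█·█·
·██·█
██··█

1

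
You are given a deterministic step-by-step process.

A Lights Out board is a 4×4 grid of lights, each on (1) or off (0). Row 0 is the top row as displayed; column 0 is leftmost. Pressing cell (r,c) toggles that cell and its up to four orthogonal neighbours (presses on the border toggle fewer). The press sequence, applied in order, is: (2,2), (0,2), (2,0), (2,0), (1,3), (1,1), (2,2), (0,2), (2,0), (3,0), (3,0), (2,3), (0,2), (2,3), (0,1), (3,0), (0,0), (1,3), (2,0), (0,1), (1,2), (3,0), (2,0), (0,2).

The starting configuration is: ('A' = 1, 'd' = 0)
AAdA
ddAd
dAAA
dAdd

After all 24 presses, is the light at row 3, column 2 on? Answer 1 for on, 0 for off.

0

gen 0: AAdA
ddAd
dAAA
dAdd
gen 1: AAdA
dddd
dddd
dAAd
gen 2: AdAd
ddAd
dddd
dAAd
gen 3: AdAd
AdAd
AAdd
AAAd
gen 4: AdAd
ddAd
dddd
dAAd
gen 5: AdAA
dddA
dddA
dAAd
gen 6: AAAA
AAAA
dAdA
dAAd
gen 7: AAAA
AAdA
ddAd
dAdd
gen 8: Addd
AAAA
ddAd
dAdd
gen 9: Addd
dAAA
AAAd
AAdd
gen 10: Addd
dAAA
dAAd
dddd
gen 11: Addd
dAAA
AAAd
AAdd
gen 12: Addd
dAAd
AAdA
AAdA
gen 13: AAAA
dAdd
AAdA
AAdA
gen 14: AAAA
dAdA
AAAd
AAdd
gen 15: dddA
dddA
AAAd
AAdd
gen 16: dddA
dddA
dAAd
dddd
gen 17: AAdA
AddA
dAAd
dddd
gen 18: AAdd
AdAd
dAAA
dddd
gen 19: AAdd
ddAd
AdAA
Addd
gen 20: ddAd
dAAd
AdAA
Addd
gen 21: dddd
dddA
AddA
Addd
gen 22: dddd
dddA
dddA
dAdd
gen 23: dddd
AddA
AAdA
AAdd
gen 24: dAAA
AdAA
AAdA
AAdd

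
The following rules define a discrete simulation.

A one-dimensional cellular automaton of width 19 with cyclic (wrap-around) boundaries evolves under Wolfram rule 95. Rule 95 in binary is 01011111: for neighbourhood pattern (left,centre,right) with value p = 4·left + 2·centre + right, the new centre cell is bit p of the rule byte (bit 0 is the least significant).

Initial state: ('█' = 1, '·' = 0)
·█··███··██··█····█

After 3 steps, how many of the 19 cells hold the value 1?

17

t=0: ·█··███··██··█····█
t=1: ·████·█████████████
t=2: ·█··█·█···········█
t=3: ·████·█████████████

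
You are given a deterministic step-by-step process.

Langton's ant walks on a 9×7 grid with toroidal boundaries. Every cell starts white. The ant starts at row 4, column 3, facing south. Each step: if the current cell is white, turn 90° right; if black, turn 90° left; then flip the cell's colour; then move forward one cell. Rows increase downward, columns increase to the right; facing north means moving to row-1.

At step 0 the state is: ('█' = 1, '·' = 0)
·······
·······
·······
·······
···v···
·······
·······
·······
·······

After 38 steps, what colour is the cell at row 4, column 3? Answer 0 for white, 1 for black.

0

k=0  ·······
·······
·······
·······
···v···
·······
·······
·······
·······
k=1  ·······
·······
·······
·······
··<█···
·······
·······
·······
·······
k=2  ·······
·······
·······
··^····
··██···
·······
·······
·······
·······
k=3  ·······
·······
·······
··█>···
··██···
·······
·······
·······
·······
k=4  ·······
·······
·······
··██···
··█v···
·······
·······
·······
·······
k=5  ·······
·······
·······
··██···
··█·>··
·······
·······
·······
·······
k=6  ·······
·······
·······
··██···
··█·█··
····v··
·······
·······
·······
k=7  ·······
·······
·······
··██···
··█·█··
···<█··
·······
·······
·······
k=8  ·······
·······
·······
··██···
··█^█··
···██··
·······
·······
·······
k=9  ·······
·······
·······
··██···
··██>··
···██··
·······
·······
·······
k=10  ·······
·······
·······
··██^··
··██···
···██··
·······
·······
·······
k=11  ·······
·······
·······
··███>·
··██···
···██··
·······
·······
·······
k=12  ·······
·······
·······
··████·
··██·v·
···██··
·······
·······
·······
k=13  ·······
·······
·······
··████·
··██<█·
···██··
·······
·······
·······
k=14  ·······
·······
·······
··██^█·
··████·
···██··
·······
·······
·······
k=15  ·······
·······
·······
··█<·█·
··████·
···██··
·······
·······
·······
k=16  ·······
·······
·······
··█··█·
··█v██·
···██··
·······
·······
·······
k=17  ·······
·······
·······
··█··█·
··█·>█·
···██··
·······
·······
·······
k=18  ·······
·······
·······
··█·^█·
··█··█·
···██··
·······
·······
·······
k=19  ·······
·······
·······
··█·█>·
··█··█·
···██··
·······
·······
·······
k=20  ·······
·······
·····^·
··█·█··
··█··█·
···██··
·······
·······
·······
k=21  ·······
·······
·····█>
··█·█··
··█··█·
···██··
·······
·······
·······
k=22  ·······
·······
·····██
··█·█·v
··█··█·
···██··
·······
·······
·······
k=23  ·······
·······
·····██
··█·█<█
··█··█·
···██··
·······
·······
·······
k=24  ·······
·······
·····^█
··█·███
··█··█·
···██··
·······
·······
·······
k=25  ·······
·······
····<·█
··█·███
··█··█·
···██··
·······
·······
·······
k=26  ·······
····^··
····█·█
··█·███
··█··█·
···██··
·······
·······
·······
k=27  ·······
····█>·
····█·█
··█·███
··█··█·
···██··
·······
·······
·······
k=28  ·······
····██·
····█v█
··█·███
··█··█·
···██··
·······
·······
·······
k=29  ·······
····██·
····<██
··█·███
··█··█·
···██··
·······
·······
·······
k=30  ·······
····██·
·····██
··█·v██
··█··█·
···██··
·······
·······
·······
k=31  ·······
····██·
·····██
··█··>█
··█··█·
···██··
·······
·······
·······
k=32  ·······
····██·
·····^█
··█···█
··█··█·
···██··
·······
·······
·······
k=33  ·······
····██·
····<·█
··█···█
··█··█·
···██··
·······
·······
·······
k=34  ·······
····^█·
····█·█
··█···█
··█··█·
···██··
·······
·······
·······
k=35  ·······
···<·█·
····█·█
··█···█
··█··█·
···██··
·······
·······
·······
k=36  ···^···
···█·█·
····█·█
··█···█
··█··█·
···██··
·······
·······
·······
k=37  ···█>··
···█·█·
····█·█
··█···█
··█··█·
···██··
·······
·······
·······
k=38  ···██··
···█v█·
····█·█
··█···█
··█··█·
···██··
·······
·······
·······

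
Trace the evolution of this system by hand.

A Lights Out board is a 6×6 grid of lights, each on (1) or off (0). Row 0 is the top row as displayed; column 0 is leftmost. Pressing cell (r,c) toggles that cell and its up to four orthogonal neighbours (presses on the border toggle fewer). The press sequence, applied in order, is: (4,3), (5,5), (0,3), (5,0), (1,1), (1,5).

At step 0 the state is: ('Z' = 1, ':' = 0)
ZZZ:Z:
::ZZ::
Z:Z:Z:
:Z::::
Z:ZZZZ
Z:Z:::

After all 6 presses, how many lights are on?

[0] ZZZ:Z:
::ZZ::
Z:Z:Z:
:Z::::
Z:ZZZZ
Z:Z:::
[1] ZZZ:Z:
::ZZ::
Z:Z:Z:
:Z:Z::
Z::::Z
Z:ZZ::
[2] ZZZ:Z:
::ZZ::
Z:Z:Z:
:Z:Z::
Z:::::
Z:ZZZZ
[3] ZZ:Z::
::Z:::
Z:Z:Z:
:Z:Z::
Z:::::
Z:ZZZZ
[4] ZZ:Z::
::Z:::
Z:Z:Z:
:Z:Z::
::::::
:ZZZZZ
[5] Z::Z::
ZZ::::
ZZZ:Z:
:Z:Z::
::::::
:ZZZZZ
[6] Z::Z:Z
ZZ::ZZ
ZZZ:ZZ
:Z:Z::
::::::
:ZZZZZ

19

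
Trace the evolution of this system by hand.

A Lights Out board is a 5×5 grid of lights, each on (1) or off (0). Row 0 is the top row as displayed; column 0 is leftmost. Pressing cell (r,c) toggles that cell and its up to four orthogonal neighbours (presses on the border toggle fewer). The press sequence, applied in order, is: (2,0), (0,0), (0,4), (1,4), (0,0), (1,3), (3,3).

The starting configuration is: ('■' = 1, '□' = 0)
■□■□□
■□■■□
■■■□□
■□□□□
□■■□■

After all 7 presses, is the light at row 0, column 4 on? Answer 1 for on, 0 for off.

0

t=0: ■□■□□
■□■■□
■■■□□
■□□□□
□■■□■
t=1: ■□■□□
□□■■□
□□■□□
□□□□□
□■■□■
t=2: □■■□□
■□■■□
□□■□□
□□□□□
□■■□■
t=3: □■■■■
■□■■■
□□■□□
□□□□□
□■■□■
t=4: □■■■□
■□■□□
□□■□■
□□□□□
□■■□■
t=5: ■□■■□
□□■□□
□□■□■
□□□□□
□■■□■
t=6: ■□■□□
□□□■■
□□■■■
□□□□□
□■■□■
t=7: ■□■□□
□□□■■
□□■□■
□□■■■
□■■■■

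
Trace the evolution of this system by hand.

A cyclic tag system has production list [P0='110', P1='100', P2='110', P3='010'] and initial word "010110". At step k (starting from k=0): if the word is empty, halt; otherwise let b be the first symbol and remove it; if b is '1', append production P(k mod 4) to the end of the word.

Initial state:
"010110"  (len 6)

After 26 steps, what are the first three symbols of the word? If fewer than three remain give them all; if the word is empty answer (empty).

step 0: "010110"  (len 6)
step 1: "10110"  (len 5)
step 2: "0110100"  (len 7)
step 3: "110100"  (len 6)
step 4: "10100010"  (len 8)
step 5: "0100010110"  (len 10)
step 6: "100010110"  (len 9)
step 7: "00010110110"  (len 11)
step 8: "0010110110"  (len 10)
step 9: "010110110"  (len 9)
step 10: "10110110"  (len 8)
step 11: "0110110110"  (len 10)
step 12: "110110110"  (len 9)
step 13: "10110110110"  (len 11)
step 14: "0110110110100"  (len 13)
step 15: "110110110100"  (len 12)
step 16: "10110110100010"  (len 14)
step 17: "0110110100010110"  (len 16)
step 18: "110110100010110"  (len 15)
step 19: "10110100010110110"  (len 17)
step 20: "0110100010110110010"  (len 19)
step 21: "110100010110110010"  (len 18)
step 22: "10100010110110010100"  (len 20)
step 23: "0100010110110010100110"  (len 22)
step 24: "100010110110010100110"  (len 21)
step 25: "00010110110010100110110"  (len 23)
step 26: "0010110110010100110110"  (len 22)

001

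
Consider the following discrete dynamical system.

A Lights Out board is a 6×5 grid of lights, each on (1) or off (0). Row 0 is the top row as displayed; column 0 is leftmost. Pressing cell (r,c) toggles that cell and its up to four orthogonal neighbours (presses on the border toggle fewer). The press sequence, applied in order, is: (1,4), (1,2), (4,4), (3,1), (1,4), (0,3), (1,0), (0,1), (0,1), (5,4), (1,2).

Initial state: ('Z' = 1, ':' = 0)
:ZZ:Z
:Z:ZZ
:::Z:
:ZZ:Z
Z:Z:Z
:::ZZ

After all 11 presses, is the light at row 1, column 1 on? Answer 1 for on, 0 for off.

0

t=0: :ZZ:Z
:Z:ZZ
:::Z:
:ZZ:Z
Z:Z:Z
:::ZZ
t=1: :ZZ::
:Z:::
:::ZZ
:ZZ:Z
Z:Z:Z
:::ZZ
t=2: :Z:::
::ZZ:
::ZZZ
:ZZ:Z
Z:Z:Z
:::ZZ
t=3: :Z:::
::ZZ:
::ZZZ
:ZZ::
Z:ZZ:
:::Z:
t=4: :Z:::
::ZZ:
:ZZZZ
Z::::
ZZZZ:
:::Z:
t=5: :Z::Z
::Z:Z
:ZZZ:
Z::::
ZZZZ:
:::Z:
t=6: :ZZZ:
::ZZZ
:ZZZ:
Z::::
ZZZZ:
:::Z:
t=7: ZZZZ:
ZZZZZ
ZZZZ:
Z::::
ZZZZ:
:::Z:
t=8: :::Z:
Z:ZZZ
ZZZZ:
Z::::
ZZZZ:
:::Z:
t=9: ZZZZ:
ZZZZZ
ZZZZ:
Z::::
ZZZZ:
:::Z:
t=10: ZZZZ:
ZZZZZ
ZZZZ:
Z::::
ZZZZZ
::::Z
t=11: ZZ:Z:
Z:::Z
ZZ:Z:
Z::::
ZZZZZ
::::Z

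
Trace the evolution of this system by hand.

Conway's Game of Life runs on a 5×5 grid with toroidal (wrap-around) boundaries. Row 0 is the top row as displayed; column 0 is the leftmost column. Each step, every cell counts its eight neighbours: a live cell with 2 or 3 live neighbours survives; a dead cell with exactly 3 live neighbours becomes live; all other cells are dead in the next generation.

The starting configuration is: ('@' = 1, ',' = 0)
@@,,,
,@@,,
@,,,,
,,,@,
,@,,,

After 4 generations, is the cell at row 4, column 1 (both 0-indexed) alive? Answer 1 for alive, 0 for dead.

step 0: @@,,,
,@@,,
@,,,,
,,,@,
,@,,,
step 1: @,,,,
,,@,,
,@@,,
,,,,,
@@@,,
step 2: @,@,,
,,@,,
,@@,,
@,,,,
@@,,,
step 3: @,@,,
,,@@,
,@@,,
@,@,,
@,,,@
step 4: @,@,,
,,,@,
,,,,,
@,@@@
@,,@@

0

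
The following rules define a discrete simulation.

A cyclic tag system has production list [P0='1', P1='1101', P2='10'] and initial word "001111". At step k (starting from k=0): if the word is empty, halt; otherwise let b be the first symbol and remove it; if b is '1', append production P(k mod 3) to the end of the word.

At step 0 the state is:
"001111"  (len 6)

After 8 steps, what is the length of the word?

8

gen 0: "001111"  (len 6)
gen 1: "01111"  (len 5)
gen 2: "1111"  (len 4)
gen 3: "11110"  (len 5)
gen 4: "11101"  (len 5)
gen 5: "11011101"  (len 8)
gen 6: "101110110"  (len 9)
gen 7: "011101101"  (len 9)
gen 8: "11101101"  (len 8)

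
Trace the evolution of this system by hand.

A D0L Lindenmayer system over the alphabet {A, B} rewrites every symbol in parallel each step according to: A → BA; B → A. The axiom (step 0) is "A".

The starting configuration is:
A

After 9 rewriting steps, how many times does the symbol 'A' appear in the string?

0) A
1) BA
2) ABA
3) BAABA
4) ABABAABA
5) BAABAABABAABA
6) ABABAABABAABAABABAABA
7) BAABAABABAABAABABAABABAABAABABAABA
8) ABABAABABAABAABABAABABAABAABABAABAABABAABABAABAABABAABA
9) BAABAABABAABAABABAABABAABAABABAABAABABAABABAABAABABAABABAABAABABAABAABABAABABAABAABABAABA

55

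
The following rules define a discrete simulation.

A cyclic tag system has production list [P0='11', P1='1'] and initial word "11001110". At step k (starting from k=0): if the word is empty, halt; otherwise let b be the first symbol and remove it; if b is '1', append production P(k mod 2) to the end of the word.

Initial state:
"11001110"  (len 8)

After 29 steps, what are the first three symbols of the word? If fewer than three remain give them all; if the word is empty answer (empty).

gen 0: "11001110"  (len 8)
gen 1: "100111011"  (len 9)
gen 2: "001110111"  (len 9)
gen 3: "01110111"  (len 8)
gen 4: "1110111"  (len 7)
gen 5: "11011111"  (len 8)
gen 6: "10111111"  (len 8)
gen 7: "011111111"  (len 9)
gen 8: "11111111"  (len 8)
gen 9: "111111111"  (len 9)
gen 10: "111111111"  (len 9)
gen 11: "1111111111"  (len 10)
gen 12: "1111111111"  (len 10)
gen 13: "11111111111"  (len 11)
gen 14: "11111111111"  (len 11)
gen 15: "111111111111"  (len 12)
gen 16: "111111111111"  (len 12)
gen 17: "1111111111111"  (len 13)
gen 18: "1111111111111"  (len 13)
gen 19: "11111111111111"  (len 14)
gen 20: "11111111111111"  (len 14)
gen 21: "111111111111111"  (len 15)
gen 22: "111111111111111"  (len 15)
gen 23: "1111111111111111"  (len 16)
gen 24: "1111111111111111"  (len 16)
gen 25: "11111111111111111"  (len 17)
gen 26: "11111111111111111"  (len 17)
gen 27: "111111111111111111"  (len 18)
gen 28: "111111111111111111"  (len 18)
gen 29: "1111111111111111111"  (len 19)

111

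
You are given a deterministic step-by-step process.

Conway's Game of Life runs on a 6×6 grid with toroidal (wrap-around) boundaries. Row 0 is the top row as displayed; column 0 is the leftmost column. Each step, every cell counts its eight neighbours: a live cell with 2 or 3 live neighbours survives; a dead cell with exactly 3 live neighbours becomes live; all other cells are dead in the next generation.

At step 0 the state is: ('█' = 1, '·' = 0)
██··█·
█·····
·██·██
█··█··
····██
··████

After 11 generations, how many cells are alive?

k=0  ██··█·
█·····
·██·██
█··█··
····██
··████
k=1  ███·█·
··███·
·█████
████··
█·█···
·██···
k=2  █···██
······
·····█
······
█·····
·····█
k=3  █···██
█···█·
······
······
······
····█·
k=4  █··██·
█···█·
······
······
······
····█·
k=5  ···██·
···██·
······
······
······
···███
k=6  ··█···
···██·
······
······
····█·
···█·█
k=7  ··█···
···█··
······
······
····█·
···██·
k=8  ··█·█·
······
······
······
···██·
···██·
k=9  ····█·
······
······
······
···██·
··█··█
k=10  ······
······
······
······
···██·
·····█
k=11  ······
······
······
······
····█·
····█·

2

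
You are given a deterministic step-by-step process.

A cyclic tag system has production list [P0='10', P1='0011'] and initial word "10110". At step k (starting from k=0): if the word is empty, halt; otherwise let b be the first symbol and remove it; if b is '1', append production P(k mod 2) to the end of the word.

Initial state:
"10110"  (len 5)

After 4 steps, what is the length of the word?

t=0: "10110"  (len 5)
t=1: "011010"  (len 6)
t=2: "11010"  (len 5)
t=3: "101010"  (len 6)
t=4: "010100011"  (len 9)

9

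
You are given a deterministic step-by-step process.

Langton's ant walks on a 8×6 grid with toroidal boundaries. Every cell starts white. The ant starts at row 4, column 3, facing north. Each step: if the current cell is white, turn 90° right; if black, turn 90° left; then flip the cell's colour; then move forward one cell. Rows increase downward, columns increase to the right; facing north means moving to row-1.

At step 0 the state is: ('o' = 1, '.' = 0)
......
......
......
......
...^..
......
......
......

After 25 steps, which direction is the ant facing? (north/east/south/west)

t=0: ......
......
......
......
...^..
......
......
......
t=1: ......
......
......
......
...o>.
......
......
......
t=2: ......
......
......
......
...oo.
....v.
......
......
t=3: ......
......
......
......
...oo.
...<o.
......
......
t=4: ......
......
......
......
...^o.
...oo.
......
......
t=5: ......
......
......
......
..<.o.
...oo.
......
......
t=6: ......
......
......
..^...
..o.o.
...oo.
......
......
t=7: ......
......
......
..o>..
..o.o.
...oo.
......
......
t=8: ......
......
......
..oo..
..ovo.
...oo.
......
......
t=9: ......
......
......
..oo..
..<oo.
...oo.
......
......
t=10: ......
......
......
..oo..
...oo.
..voo.
......
......
t=11: ......
......
......
..oo..
...oo.
.<ooo.
......
......
t=12: ......
......
......
..oo..
.^.oo.
.oooo.
......
......
t=13: ......
......
......
..oo..
.o>oo.
.oooo.
......
......
t=14: ......
......
......
..oo..
.oooo.
.ovoo.
......
......
t=15: ......
......
......
..oo..
.oooo.
.o.>o.
......
......
t=16: ......
......
......
..oo..
.oo^o.
.o..o.
......
......
t=17: ......
......
......
..oo..
.o<.o.
.o..o.
......
......
t=18: ......
......
......
..oo..
.o..o.
.ov.o.
......
......
t=19: ......
......
......
..oo..
.o..o.
.<o.o.
......
......
t=20: ......
......
......
..oo..
.o..o.
..o.o.
.v....
......
t=21: ......
......
......
..oo..
.o..o.
..o.o.
<o....
......
t=22: ......
......
......
..oo..
.o..o.
^.o.o.
oo....
......
t=23: ......
......
......
..oo..
.o..o.
o>o.o.
oo....
......
t=24: ......
......
......
..oo..
.o..o.
ooo.o.
ov....
......
t=25: ......
......
......
..oo..
.o..o.
ooo.o.
o.>...
......

east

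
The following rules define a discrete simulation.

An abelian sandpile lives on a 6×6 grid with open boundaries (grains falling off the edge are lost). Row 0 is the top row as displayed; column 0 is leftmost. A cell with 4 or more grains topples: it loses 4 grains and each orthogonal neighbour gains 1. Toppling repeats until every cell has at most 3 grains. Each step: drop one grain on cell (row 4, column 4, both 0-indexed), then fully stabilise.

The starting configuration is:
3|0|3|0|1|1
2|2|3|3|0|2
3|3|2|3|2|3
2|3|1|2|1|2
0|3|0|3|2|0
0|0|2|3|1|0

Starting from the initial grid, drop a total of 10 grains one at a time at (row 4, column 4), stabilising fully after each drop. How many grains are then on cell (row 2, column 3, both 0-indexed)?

0

0) 3|0|3|0|1|1
2|2|3|3|0|2
3|3|2|3|2|3
2|3|1|2|1|2
0|3|0|3|2|0
0|0|2|3|1|0
1) 3|0|3|0|1|1
2|2|3|3|0|2
3|3|2|3|2|3
2|3|1|2|1|2
0|3|0|3|3|0
0|0|2|3|1|0
2) 3|0|3|0|1|1
2|2|3|3|0|2
3|3|2|3|2|3
2|3|1|3|2|2
0|3|1|1|1|1
0|0|3|0|3|0
3) 3|0|3|0|1|1
2|2|3|3|0|2
3|3|2|3|2|3
2|3|1|3|2|2
0|3|1|1|2|1
0|0|3|0|3|0
4) 3|0|3|0|1|1
2|2|3|3|0|2
3|3|2|3|2|3
2|3|1|3|2|2
0|3|1|1|3|1
0|0|3|0|3|0
5) 3|0|3|0|1|1
2|2|3|3|0|2
3|3|2|3|2|3
2|3|1|3|3|2
0|3|1|2|1|2
0|0|3|1|0|1
6) 3|0|3|0|1|1
2|2|3|3|0|2
3|3|2|3|2|3
2|3|1|3|3|2
0|3|1|2|2|2
0|0|3|1|0|1
7) 3|0|3|0|1|1
2|2|3|3|0|2
3|3|2|3|2|3
2|3|1|3|3|2
0|3|1|2|3|2
0|0|3|1|0|1
8) 0|3|0|2|1|1
1|1|3|1|2|3
2|3|2|3|1|1
0|3|1|3|3|1
2|1|1|1|3|0
0|2|0|3|1|2
9) 0|3|0|2|1|1
1|1|3|2|2|3
2|3|3|0|3|1
0|3|2|1|1|2
2|1|1|3|1|1
0|2|0|3|2|2
10) 0|3|0|2|1|1
1|1|3|2|2|3
2|3|3|0|3|1
0|3|2|1|1|2
2|1|1|3|2|1
0|2|0|3|2|2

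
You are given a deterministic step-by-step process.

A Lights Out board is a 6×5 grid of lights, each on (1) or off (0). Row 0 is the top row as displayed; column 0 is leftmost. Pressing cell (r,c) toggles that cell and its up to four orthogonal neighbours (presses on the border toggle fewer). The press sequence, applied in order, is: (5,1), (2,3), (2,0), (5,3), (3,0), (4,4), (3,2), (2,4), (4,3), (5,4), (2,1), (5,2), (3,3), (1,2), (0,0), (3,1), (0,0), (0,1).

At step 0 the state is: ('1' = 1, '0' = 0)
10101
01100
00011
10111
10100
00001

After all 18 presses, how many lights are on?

12

step 0: 10101
01100
00011
10111
10100
00001
step 1: 10101
01100
00011
10111
11100
11101
step 2: 10101
01110
00100
10101
11100
11101
step 3: 10101
11110
11100
00101
11100
11101
step 4: 10101
11110
11100
00101
11110
11010
step 5: 10101
11110
01100
11101
01110
11010
step 6: 10101
11110
01100
11100
01101
11011
step 7: 10101
11110
01000
10010
01001
11011
step 8: 10101
11111
01011
10011
01001
11011
step 9: 10101
11111
01011
10001
01110
11001
step 10: 10101
11111
01011
10001
01111
11010
step 11: 10101
10111
10111
11001
01111
11010
step 12: 10101
10111
10111
11001
01011
10100
step 13: 10101
10111
10101
11110
01001
10100
step 14: 10001
11001
10001
11110
01001
10100
step 15: 01001
01001
10001
11110
01001
10100
step 16: 01001
01001
11001
00010
00001
10100
step 17: 10001
11001
11001
00010
00001
10100
step 18: 01101
10001
11001
00010
00001
10100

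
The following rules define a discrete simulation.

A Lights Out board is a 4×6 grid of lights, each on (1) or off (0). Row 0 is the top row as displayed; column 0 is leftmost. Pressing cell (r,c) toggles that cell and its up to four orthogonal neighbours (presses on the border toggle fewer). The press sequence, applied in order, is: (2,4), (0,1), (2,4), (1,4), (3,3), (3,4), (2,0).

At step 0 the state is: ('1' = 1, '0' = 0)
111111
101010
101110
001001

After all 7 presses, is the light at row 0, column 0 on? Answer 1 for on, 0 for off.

step 0: 111111
101010
101110
001001
step 1: 111111
101000
101001
001011
step 2: 000111
111000
101001
001011
step 3: 000111
111010
101110
001001
step 4: 000101
111101
101100
001001
step 5: 000101
111101
101000
000111
step 6: 000101
111101
101010
000000
step 7: 000101
011101
011010
100000

0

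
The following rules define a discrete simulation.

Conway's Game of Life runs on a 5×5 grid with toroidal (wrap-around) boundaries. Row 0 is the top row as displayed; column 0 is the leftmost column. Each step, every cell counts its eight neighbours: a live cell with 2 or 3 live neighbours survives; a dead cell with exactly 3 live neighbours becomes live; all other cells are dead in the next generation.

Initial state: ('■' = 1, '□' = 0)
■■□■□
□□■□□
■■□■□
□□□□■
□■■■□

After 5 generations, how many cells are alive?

2

t=0: ■■□■□
□□■□□
■■□■□
□□□□■
□■■■□
t=1: ■□□■■
□□□■□
■■■■■
□□□□■
□■□■□
t=2: ■□□■□
□□□□□
■■■□□
□□□□□
□□■■□
t=3: □□■■■
■□■□■
□■□□□
□□□■□
□□■■■
t=4: □□□□□
■□■□■
■■■■■
□□□■■
□□□□□
t=5: □□□□□
□□■□□
□□□□□
□■□□□
□□□□□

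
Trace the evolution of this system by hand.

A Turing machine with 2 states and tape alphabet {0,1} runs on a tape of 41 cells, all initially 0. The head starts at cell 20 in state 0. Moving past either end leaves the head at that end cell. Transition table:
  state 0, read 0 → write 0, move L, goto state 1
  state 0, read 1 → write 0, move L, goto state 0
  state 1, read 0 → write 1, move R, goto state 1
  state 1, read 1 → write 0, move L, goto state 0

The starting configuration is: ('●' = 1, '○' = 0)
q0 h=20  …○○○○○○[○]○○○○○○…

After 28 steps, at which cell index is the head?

35

0) q0 h=20  …○○○○○○[○]○○○○○○…
1) q1 h=19  …○○○○○○[○]○○○○○○…
2) q1 h=20  …○○○○○●[○]○○○○○○…
3) q1 h=21  …○○○○●●[○]○○○○○○…
4) q1 h=22  …○○○●●●[○]○○○○○○…
5) q1 h=23  …○○●●●●[○]○○○○○○…
6) q1 h=24  …○●●●●●[○]○○○○○○…
7) q1 h=25  …●●●●●●[○]○○○○○○…
8) q1 h=26  …●●●●●●[○]○○○○○○…
9) q1 h=27  …●●●●●●[○]○○○○○○…
10) q1 h=28  …●●●●●●[○]○○○○○○…
11) q1 h=29  …●●●●●●[○]○○○○○○…
12) q1 h=30  …●●●●●●[○]○○○○○○…
13) q1 h=31  …●●●●●●[○]○○○○○○…
14) q1 h=32  …●●●●●●[○]○○○○○○…
15) q1 h=33  …●●●●●●[○]○○○○○○…
16) q1 h=34  …●●●●●●[○]○○○○○○|
17) q1 h=35  …●●●●●●[○]○○○○○|
18) q1 h=36  …●●●●●●[○]○○○○|
19) q1 h=37  …●●●●●●[○]○○○|
20) q1 h=38  …●●●●●●[○]○○|
21) q1 h=39  …●●●●●●[○]○|
22) q1 h=40  …●●●●●●[○]|
23) q1 h=40  …●●●●●●[●]|
24) q0 h=39  …●●●●●●[●]○|
25) q0 h=38  …●●●●●●[●]○○|
26) q0 h=37  …●●●●●●[●]○○○|
27) q0 h=36  …●●●●●●[●]○○○○|
28) q0 h=35  …●●●●●●[●]○○○○○|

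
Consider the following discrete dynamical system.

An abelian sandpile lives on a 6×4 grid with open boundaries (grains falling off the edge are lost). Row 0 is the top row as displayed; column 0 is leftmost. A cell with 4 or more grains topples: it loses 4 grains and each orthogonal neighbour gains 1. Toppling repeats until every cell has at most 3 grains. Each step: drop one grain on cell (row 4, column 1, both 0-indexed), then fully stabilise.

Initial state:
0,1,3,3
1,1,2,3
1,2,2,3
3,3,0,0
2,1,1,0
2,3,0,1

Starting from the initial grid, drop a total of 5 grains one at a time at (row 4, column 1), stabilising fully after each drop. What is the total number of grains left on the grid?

38

[0] 0,1,3,3
1,1,2,3
1,2,2,3
3,3,0,0
2,1,1,0
2,3,0,1
[1] 0,1,3,3
1,1,2,3
1,2,2,3
3,3,0,0
2,2,1,0
2,3,0,1
[2] 0,1,3,3
1,1,2,3
1,2,2,3
3,3,0,0
2,3,1,0
2,3,0,1
[3] 0,1,3,3
1,1,2,3
2,3,2,3
1,1,1,0
1,3,2,0
0,1,1,1
[4] 0,1,3,3
1,1,2,3
2,3,2,3
1,2,1,0
2,0,3,0
0,2,1,1
[5] 0,1,3,3
1,1,2,3
2,3,2,3
1,2,1,0
2,1,3,0
0,2,1,1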